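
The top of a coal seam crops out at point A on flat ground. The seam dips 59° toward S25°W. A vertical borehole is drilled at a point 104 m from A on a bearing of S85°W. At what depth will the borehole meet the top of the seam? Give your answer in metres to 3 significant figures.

The hole lies 60° from the dip direction, so the down-dip offset is 104 × cos 60° = 52.00 m.
Depth = down-dip offset × tan(dip) = 52.00 × tan 59° = 52.00 × 1.6643
Depth = 86.54 m

86.5 m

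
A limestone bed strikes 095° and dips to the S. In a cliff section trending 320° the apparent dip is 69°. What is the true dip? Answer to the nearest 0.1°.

74.8°

β = acute angle between strike 095° and section 320° = 45°.
tan δ = tan α / sin β = tan 69° / sin 45° = 2.6051 / 0.7071 = 3.6842
δ = arctan(3.6842) = 74.81°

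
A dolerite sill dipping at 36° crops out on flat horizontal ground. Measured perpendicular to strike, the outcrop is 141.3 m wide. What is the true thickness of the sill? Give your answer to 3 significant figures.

83.1 m

True thickness t = w · sin(dip) = 141.3 × sin 36°
t = 141.3 × 0.5878 = 83.054 m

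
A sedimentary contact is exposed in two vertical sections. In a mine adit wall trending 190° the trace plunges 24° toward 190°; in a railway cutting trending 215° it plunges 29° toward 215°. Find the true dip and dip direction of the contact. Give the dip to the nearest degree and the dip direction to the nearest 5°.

The two traces are lines in the plane: v₁ = (sin 190°·cos 24°, cos 190°·cos 24°, −sin 24°), v₂ = (sin 215°·cos 29°, cos 215°·cos 29°, −sin 29°).
The plane normal is n = v₁ × v₂ ∝ (-0.145, -0.127, 0.338).
Dip δ = arctan(|n_h|/n_z) = arctan(0.193/0.338) = 29.7°.
Dip direction = atan2(-0.145, -0.127) = 229° (azimuth of n's horizontal projection).

true dip 30°, dip direction 230°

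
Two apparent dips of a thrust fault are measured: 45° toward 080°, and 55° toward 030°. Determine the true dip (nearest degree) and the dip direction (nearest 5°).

Represent each trace as a vector plunging at its apparent dip toward its trend (east-north-up frame): v₁ = (0.696, 0.123, -0.707), v₂ = (0.287, 0.497, -0.819).
The plane normal is n = v₁ × v₂ ∝ (0.251, 0.368, 0.311).
True dip = arccos(n_z / |n|) = arccos(0.5725) = 55.1°.
Dip direction = azimuth of (n_x, n_y) = atan2(0.251, 0.368) = 34°.

true dip 55°, dip direction 035°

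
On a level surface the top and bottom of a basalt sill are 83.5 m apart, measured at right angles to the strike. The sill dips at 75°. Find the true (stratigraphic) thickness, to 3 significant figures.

True thickness t = w · sin(dip) = 83.5 × sin 75°
t = 83.5 × 0.9659 = 80.655 m

80.7 m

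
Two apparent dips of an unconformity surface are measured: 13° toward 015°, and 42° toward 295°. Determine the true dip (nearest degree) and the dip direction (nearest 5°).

Each apparent-dip line lies in the plane. As unit vectors (x east, y north, z up), v₁ plunges 13°→015° and v₂ plunges 42°→295°.
n = v₁ × v₂ = (-0.559, 0.320, 0.713) (taken with n_z > 0).
tan δ = √(n_x²+n_y²)/n_z = 0.644/0.713, so δ = 42.1°.
Dip direction = azimuth of (n_x, n_y) = atan2(-0.559, 0.320) = 300°.

true dip 42°, dip direction 300°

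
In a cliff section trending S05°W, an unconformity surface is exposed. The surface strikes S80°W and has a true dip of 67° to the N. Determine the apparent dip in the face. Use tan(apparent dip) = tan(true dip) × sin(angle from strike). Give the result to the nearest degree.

66°

The section lies 75° from the strike.
tan α = tan 67° × sin 75° = 2.3559 × 0.9659 = 2.2756
α = arctan(2.2756) = 66.28°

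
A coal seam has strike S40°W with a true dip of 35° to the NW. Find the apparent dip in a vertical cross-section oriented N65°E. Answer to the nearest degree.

16°

The strike is S40°W and the section trends N65°E; the acute angle between them is β = 25°.
tan(apparent dip) = tan 35° · sin 25° = 0.2959
apparent dip = arctan 0.2959 = 16.48°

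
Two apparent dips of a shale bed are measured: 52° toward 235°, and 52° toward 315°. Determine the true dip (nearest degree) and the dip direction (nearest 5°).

true dip 59°, dip direction 275°

Represent each trace as a vector plunging at its apparent dip toward its trend (east-north-up frame): v₁ = (-0.504, -0.353, -0.788), v₂ = (-0.435, 0.435, -0.788).
n = v₁ × v₂ = (-0.621, 0.054, 0.373) (taken with n_z > 0).
Dip δ = arctan(|n_h|/n_z) = arctan(0.624/0.373) = 59.1°.
Dip direction = atan2(-0.621, 0.054) = 275° (azimuth of n's horizontal projection).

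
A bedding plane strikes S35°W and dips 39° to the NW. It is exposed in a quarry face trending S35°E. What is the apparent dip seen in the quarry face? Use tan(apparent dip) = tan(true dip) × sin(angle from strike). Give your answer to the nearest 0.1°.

The strike is S35°W and the section trends S35°E; the acute angle between them is β = 70°.
tan(apparent dip) = tan 39° · sin 70° = 0.7609
α = arctan(0.7609) = 37.27°

37.3°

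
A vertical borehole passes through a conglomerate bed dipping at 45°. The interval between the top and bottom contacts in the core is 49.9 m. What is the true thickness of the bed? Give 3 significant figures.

35.3 m

True thickness t = h · cos(dip) = 49.9 × cos 45°
t = 49.9 × 0.7071 = 35.285 m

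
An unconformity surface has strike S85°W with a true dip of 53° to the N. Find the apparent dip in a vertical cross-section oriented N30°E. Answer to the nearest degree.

The strike is S85°W and the section trends N30°E; the acute angle between them is β = 55°.
tan α = tan 53° × sin 55° = 1.3270 × 0.8192 = 1.0871
α = arctan(1.0871) = 47.39°

47°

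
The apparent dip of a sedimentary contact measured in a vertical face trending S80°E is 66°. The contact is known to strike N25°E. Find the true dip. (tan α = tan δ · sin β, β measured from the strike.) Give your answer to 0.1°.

The section is 75° from the strike.
tan δ = tan α / sin β = tan 66° / sin 75° = 2.2460 / 0.9659 = 2.3253
δ = arctan(2.3253) = 66.73°

66.7°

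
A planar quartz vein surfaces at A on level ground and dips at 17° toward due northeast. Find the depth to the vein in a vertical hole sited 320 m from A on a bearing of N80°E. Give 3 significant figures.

80.1 m

The hole lies 35° from the dip direction, so the down-dip offset is 320 × cos 35° = 262.13 m.
Depth = down-dip offset × tan(dip) = 262.13 × tan 17° = 262.13 × 0.3057
Depth = 80.14 m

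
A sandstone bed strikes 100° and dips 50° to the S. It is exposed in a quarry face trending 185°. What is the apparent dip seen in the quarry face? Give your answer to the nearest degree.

Angle between strike (100°) and section (185°): β = 85°.
tan(apparent dip) = tan 50° · sin 85° = 1.1872
α = arctan(1.1872) = 49.89°

50°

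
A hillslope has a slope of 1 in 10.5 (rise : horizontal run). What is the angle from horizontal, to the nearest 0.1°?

5.4°

tan θ = 1/10.5 = 0.0952
θ = arctan(0.0952) = 5.44°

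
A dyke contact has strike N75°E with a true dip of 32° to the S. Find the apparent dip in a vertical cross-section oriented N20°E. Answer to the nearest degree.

27°

The strike is N75°E and the section trends N20°E; the acute angle between them is β = 55°.
tan(apparent dip) = tan 32° · sin 55° = 0.5119
α = arctan(0.5119) = 27.11°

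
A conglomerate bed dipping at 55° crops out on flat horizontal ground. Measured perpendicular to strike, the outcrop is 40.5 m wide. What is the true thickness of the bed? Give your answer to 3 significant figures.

33.2 m

True thickness t = w · sin(dip) = 40.5 × sin 55°
t = 40.5 × 0.8192 = 33.176 m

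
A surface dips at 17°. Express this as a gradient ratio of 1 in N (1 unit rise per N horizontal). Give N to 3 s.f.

1 : N means tan θ = 1/N, so N = 1/tan 17° = 1/0.3057

1 in 3.27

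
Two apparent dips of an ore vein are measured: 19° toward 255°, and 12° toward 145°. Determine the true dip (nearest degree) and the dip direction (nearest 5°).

The two traces are lines in the plane: v₁ = (sin 255°·cos 19°, cos 255°·cos 19°, −sin 19°), v₂ = (sin 145°·cos 12°, cos 145°·cos 12°, −sin 12°).
Cross product v₁ × v₂ gives the pole to the plane: n ∝ (-0.210, -0.373, 0.869).
tan δ = √(n_x²+n_y²)/n_z = 0.428/0.869, so δ = 26.2°.
The horizontal component of n points toward azimuth atan2(n_x, n_y) = 209°, the dip direction.

true dip 26°, dip direction 210°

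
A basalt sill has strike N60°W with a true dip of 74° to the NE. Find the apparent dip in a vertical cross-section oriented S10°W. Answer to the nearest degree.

73°

The section lies 70° from the strike.
tan(apparent dip) = tan 74° · sin 70° = 3.2771
α = arctan(3.2771) = 73.03°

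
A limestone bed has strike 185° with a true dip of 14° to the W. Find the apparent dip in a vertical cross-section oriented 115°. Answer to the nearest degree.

13°

Angle between strike (185°) and section (115°): β = 70°.
tan(apparent dip) = tan 14° · sin 70° = 0.2343
apparent dip = arctan 0.2343 = 13.19°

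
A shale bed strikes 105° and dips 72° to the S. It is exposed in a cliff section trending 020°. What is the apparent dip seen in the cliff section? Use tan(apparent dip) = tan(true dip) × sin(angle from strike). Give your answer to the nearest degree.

The strike is 105° and the section trends 020°; the acute angle between them is β = 85°.
tan α = tan 72° × sin 85° = 3.0777 × 0.9962 = 3.0660
α = arctan(3.0660) = 71.94°

72°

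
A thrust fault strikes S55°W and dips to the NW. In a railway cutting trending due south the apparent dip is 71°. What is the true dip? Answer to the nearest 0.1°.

β = acute angle between strike S55°W and section due south = 55°.
tan(true dip) = tan 71° / sin 55° = 3.5454
true dip = arctan 3.5454 = 74.25°

74.2°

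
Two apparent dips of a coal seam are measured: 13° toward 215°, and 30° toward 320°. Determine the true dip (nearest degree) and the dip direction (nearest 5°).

true dip 35°, dip direction 285°

The two traces are lines in the plane: v₁ = (sin 215°·cos 13°, cos 215°·cos 13°, −sin 13°), v₂ = (sin 320°·cos 30°, cos 320°·cos 30°, −sin 30°).
n = v₁ × v₂ = (-0.548, 0.154, 0.815) (taken with n_z > 0).
Dip δ = arctan(|n_h|/n_z) = arctan(0.570/0.815) = 34.9°.
Dip direction = atan2(-0.548, 0.154) = 286° (azimuth of n's horizontal projection).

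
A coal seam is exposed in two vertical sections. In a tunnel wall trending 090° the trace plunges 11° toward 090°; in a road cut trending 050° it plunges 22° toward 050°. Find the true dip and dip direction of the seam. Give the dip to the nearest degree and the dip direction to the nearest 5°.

Each apparent-dip line lies in the plane. As unit vectors (x east, y north, z up), v₁ plunges 11°→090° and v₂ plunges 22°→050°.
Cross product v₁ × v₂ gives the pole to the plane: n ∝ (0.114, 0.232, 0.585).
True dip = arccos(n_z / |n|) = arccos(0.9147) = 23.8°.
The horizontal component of n points toward azimuth atan2(n_x, n_y) = 26°, the dip direction.

true dip 24°, dip direction 025°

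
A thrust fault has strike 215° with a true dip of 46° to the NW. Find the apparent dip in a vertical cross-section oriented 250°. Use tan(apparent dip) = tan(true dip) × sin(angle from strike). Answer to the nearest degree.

31°

The strike is 215° and the section trends 250°; the acute angle between them is β = 35°.
tan(apparent dip) = tan 46° · sin 35° = 0.5940
α = arctan(0.5940) = 30.71°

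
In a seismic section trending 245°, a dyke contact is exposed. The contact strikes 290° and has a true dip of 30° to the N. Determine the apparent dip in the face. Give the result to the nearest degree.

The strike is 290° and the section trends 245°; the acute angle between them is β = 45°.
tan(apparent dip) = tan 30° · sin 45° = 0.4082
apparent dip = arctan 0.4082 = 22.21°

22°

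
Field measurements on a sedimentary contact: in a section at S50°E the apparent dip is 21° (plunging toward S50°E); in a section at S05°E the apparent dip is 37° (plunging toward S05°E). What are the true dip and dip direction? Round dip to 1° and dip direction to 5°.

Each apparent-dip line lies in the plane. As unit vectors (x east, y north, z up), v₁ plunges 21°→S50°E and v₂ plunges 37°→S05°E.
n = v₁ × v₂ = (-0.076, -0.405, 0.527) (taken with n_z > 0).
Dip δ = arctan(|n_h|/n_z) = arctan(0.413/0.527) = 38.0°.
Dip direction = azimuth of (n_x, n_y) = atan2(-0.076, -0.405) = 191°.

true dip 38°, dip direction 190°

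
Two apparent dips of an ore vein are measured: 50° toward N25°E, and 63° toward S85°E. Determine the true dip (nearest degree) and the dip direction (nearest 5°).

true dip 64°, dip direction 080°

Each apparent-dip line lies in the plane. As unit vectors (x east, y north, z up), v₁ plunges 50°→N25°E and v₂ plunges 63°→S85°E.
n = v₁ × v₂ = (0.549, 0.104, 0.274) (taken with n_z > 0).
Dip δ = arctan(|n_h|/n_z) = arctan(0.559/0.274) = 63.9°.
Dip direction = azimuth of (n_x, n_y) = atan2(0.549, 0.104) = 79°.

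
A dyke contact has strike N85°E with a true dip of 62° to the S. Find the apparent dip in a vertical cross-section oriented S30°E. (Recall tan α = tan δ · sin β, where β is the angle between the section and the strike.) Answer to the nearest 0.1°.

59.6°

Angle between strike (N85°E) and section (S30°E): β = 65°.
tan(apparent dip) = tan 62° · sin 65° = 1.7045
apparent dip = arctan 1.7045 = 59.60°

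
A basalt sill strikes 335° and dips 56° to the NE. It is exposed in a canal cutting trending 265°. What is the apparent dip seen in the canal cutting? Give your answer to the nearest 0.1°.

54.3°

Angle between strike (335°) and section (265°): β = 70°.
tan(apparent dip) = tan 56° · sin 70° = 1.3932
apparent dip = arctan 1.3932 = 54.33°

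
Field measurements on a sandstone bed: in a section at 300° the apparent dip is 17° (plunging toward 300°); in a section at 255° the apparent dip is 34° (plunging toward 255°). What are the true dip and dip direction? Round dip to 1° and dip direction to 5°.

true dip 36°, dip direction 235°

Each apparent-dip line lies in the plane. As unit vectors (x east, y north, z up), v₁ plunges 17°→300° and v₂ plunges 34°→255°.
n = v₁ × v₂ = (-0.330, -0.229, 0.561) (taken with n_z > 0).
tan δ = √(n_x²+n_y²)/n_z = 0.402/0.561, so δ = 35.6°.
Dip direction = atan2(-0.330, -0.229) = 235° (azimuth of n's horizontal projection).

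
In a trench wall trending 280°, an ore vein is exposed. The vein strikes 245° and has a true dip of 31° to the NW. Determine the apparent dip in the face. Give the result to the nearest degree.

19°

The section lies 35° from the strike.
tan α = tan 31° × sin 35° = 0.6009 × 0.5736 = 0.3446
apparent dip = arctan 0.3446 = 19.02°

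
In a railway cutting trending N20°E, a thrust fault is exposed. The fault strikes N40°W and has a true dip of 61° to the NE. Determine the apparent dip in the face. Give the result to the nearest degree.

57°

The strike is N40°W and the section trends N20°E; the acute angle between them is β = 60°.
tan α = tan 61° × sin 60° = 1.8040 × 0.8660 = 1.5624
apparent dip = arctan 1.5624 = 57.38°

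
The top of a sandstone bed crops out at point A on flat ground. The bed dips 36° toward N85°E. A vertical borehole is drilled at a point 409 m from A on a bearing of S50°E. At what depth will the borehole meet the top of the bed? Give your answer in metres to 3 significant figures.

The hole lies 45° from the dip direction, so the down-dip offset is 409 × cos 45° = 289.21 m.
Depth = down-dip offset × tan(dip) = 289.21 × tan 36° = 289.21 × 0.7265
Depth = 210.12 m

210 m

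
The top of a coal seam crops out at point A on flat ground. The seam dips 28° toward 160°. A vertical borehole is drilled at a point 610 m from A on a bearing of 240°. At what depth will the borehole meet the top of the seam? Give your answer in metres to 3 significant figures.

The hole lies 80° from the dip direction, so the down-dip offset is 610 × cos 80° = 105.93 m.
Depth = down-dip offset × tan(dip) = 105.93 × tan 28° = 105.93 × 0.5317
Depth = 56.32 m

56.3 m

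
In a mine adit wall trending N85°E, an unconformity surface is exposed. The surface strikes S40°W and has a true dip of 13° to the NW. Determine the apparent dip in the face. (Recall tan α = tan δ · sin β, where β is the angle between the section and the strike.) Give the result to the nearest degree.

Angle between strike (S40°W) and section (N85°E): β = 45°.
tan α = tan 13° × sin 45° = 0.2309 × 0.7071 = 0.1632
α = arctan(0.1632) = 9.27°

9°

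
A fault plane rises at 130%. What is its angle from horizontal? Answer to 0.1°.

52.4°

tan θ = 130/100 = 1.3000
θ = arctan(1.3000) = 52.43°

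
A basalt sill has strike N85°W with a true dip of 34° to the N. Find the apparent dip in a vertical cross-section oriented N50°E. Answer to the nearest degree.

The strike is N85°W and the section trends N50°E; the acute angle between them is β = 45°.
tan α = tan 34° × sin 45° = 0.6745 × 0.7071 = 0.4769
α = arctan(0.4769) = 25.50°

25°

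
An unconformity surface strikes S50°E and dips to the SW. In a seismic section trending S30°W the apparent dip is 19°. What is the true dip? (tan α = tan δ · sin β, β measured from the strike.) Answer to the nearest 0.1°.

β = acute angle between strike S50°E and section S30°W = 80°.
tan δ = tan α / sin β = tan 19° / sin 80° = 0.3443 / 0.9848 = 0.3496
δ = arctan(0.3496) = 19.27°

19.3°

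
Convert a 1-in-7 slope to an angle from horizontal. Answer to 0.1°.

8.1°

tan θ = 1/7 = 0.1429
θ = arctan(0.1429) = 8.13°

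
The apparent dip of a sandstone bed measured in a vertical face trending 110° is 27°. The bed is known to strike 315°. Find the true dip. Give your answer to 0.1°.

The section is 25° from the strike.
tan(true dip) = tan 27° / sin 25° = 1.2056
δ = arctan(1.2056) = 50.33°

50.3°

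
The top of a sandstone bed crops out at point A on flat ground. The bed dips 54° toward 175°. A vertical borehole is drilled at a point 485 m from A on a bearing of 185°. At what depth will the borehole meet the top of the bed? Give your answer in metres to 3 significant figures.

657 m

The hole lies 10° from the dip direction, so the down-dip offset is 485 × cos 10° = 477.63 m.
Depth = down-dip offset × tan(dip) = 477.63 × tan 54° = 477.63 × 1.3764
Depth = 657.40 m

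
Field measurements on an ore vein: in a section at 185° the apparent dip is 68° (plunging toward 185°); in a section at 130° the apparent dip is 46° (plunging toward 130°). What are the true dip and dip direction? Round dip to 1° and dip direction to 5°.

true dip 68°, dip direction 195°

The two traces are lines in the plane: v₁ = (sin 185°·cos 68°, cos 185°·cos 68°, −sin 68°), v₂ = (sin 130°·cos 46°, cos 130°·cos 46°, −sin 46°).
The plane normal is n = v₁ × v₂ ∝ (-0.146, -0.517, 0.213).
Dip δ = arctan(|n_h|/n_z) = arctan(0.537/0.213) = 68.3°.
Dip direction = azimuth of (n_x, n_y) = atan2(-0.146, -0.517) = 196°.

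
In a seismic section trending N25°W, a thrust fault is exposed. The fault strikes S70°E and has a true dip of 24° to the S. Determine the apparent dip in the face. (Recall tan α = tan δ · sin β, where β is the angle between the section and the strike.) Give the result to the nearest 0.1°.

The strike is S70°E and the section trends N25°W; the acute angle between them is β = 45°.
tan(apparent dip) = tan 24° · sin 45° = 0.3148
α = arctan(0.3148) = 17.48°

17.5°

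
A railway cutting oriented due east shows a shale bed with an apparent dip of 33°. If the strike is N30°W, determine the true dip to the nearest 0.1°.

The section is 60° from the strike.
tan δ = tan α / sin β = tan 33° / sin 60° = 0.6494 / 0.8660 = 0.7499
true dip = arctan 0.7499 = 36.87°

36.9°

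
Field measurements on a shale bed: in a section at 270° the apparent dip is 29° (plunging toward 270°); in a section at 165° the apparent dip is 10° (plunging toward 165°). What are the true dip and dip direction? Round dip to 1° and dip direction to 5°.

true dip 33°, dip direction 240°

Each apparent-dip line lies in the plane. As unit vectors (x east, y north, z up), v₁ plunges 29°→270° and v₂ plunges 10°→165°.
n = v₁ × v₂ = (-0.461, -0.275, 0.832) (taken with n_z > 0).
Dip δ = arctan(|n_h|/n_z) = arctan(0.537/0.832) = 32.8°.
Dip direction = azimuth of (n_x, n_y) = atan2(-0.461, -0.275) = 239°.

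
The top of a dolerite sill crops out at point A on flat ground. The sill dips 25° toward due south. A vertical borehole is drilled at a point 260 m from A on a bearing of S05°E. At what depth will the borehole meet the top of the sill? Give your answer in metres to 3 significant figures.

The hole lies 5° from the dip direction, so the down-dip offset is 260 × cos 5° = 259.01 m.
Depth = down-dip offset × tan(dip) = 259.01 × tan 25° = 259.01 × 0.4663
Depth = 120.78 m

121 m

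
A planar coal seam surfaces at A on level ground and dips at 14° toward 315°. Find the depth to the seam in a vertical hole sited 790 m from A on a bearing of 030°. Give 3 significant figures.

The hole lies 75° from the dip direction, so the down-dip offset is 790 × cos 75° = 204.47 m.
Depth = down-dip offset × tan(dip) = 204.47 × tan 14° = 204.47 × 0.2493
Depth = 50.98 m

51.0 m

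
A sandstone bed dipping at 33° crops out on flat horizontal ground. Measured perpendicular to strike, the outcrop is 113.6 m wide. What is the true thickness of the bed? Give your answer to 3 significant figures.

True thickness t = w · sin(dip) = 113.6 × sin 33°
t = 113.6 × 0.5446 = 61.871 m

61.9 m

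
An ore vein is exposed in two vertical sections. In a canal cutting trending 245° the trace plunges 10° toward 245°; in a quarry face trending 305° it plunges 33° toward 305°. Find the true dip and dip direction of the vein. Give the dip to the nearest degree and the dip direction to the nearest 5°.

The two traces are lines in the plane: v₁ = (sin 245°·cos 10°, cos 245°·cos 10°, −sin 10°), v₂ = (sin 305°·cos 33°, cos 305°·cos 33°, −sin 33°).
Cross product v₁ × v₂ gives the pole to the plane: n ∝ (-0.310, 0.367, 0.715).
tan δ = √(n_x²+n_y²)/n_z = 0.480/0.715, so δ = 33.9°.
Dip direction = azimuth of (n_x, n_y) = atan2(-0.310, 0.367) = 320°.

true dip 34°, dip direction 320°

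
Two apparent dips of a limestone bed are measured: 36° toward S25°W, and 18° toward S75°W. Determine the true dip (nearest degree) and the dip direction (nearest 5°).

Represent each trace as a vector plunging at its apparent dip toward its trend (east-north-up frame): v₁ = (-0.342, -0.733, -0.588), v₂ = (-0.919, -0.246, -0.309).
Cross product v₁ × v₂ gives the pole to the plane: n ∝ (-0.082, -0.434, 0.589).
tan δ = √(n_x²+n_y²)/n_z = 0.442/0.589, so δ = 36.9°.
The horizontal component of n points toward azimuth atan2(n_x, n_y) = 191°, the dip direction.

true dip 37°, dip direction 190°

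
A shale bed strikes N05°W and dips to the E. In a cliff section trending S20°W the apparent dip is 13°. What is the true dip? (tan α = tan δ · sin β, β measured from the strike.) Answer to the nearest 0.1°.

28.6°

The section is 25° from the strike.
tan(true dip) = tan 13° / sin 25° = 0.5463
true dip = arctan 0.5463 = 28.65°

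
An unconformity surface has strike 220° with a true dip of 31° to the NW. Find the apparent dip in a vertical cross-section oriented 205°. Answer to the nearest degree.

9°

The section lies 15° from the strike.
tan(apparent dip) = tan 31° · sin 15° = 0.1555
apparent dip = arctan 0.1555 = 8.84°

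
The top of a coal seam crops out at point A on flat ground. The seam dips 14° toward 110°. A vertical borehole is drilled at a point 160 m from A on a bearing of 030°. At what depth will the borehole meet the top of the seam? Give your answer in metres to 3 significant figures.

6.93 m

The hole lies 80° from the dip direction, so the down-dip offset is 160 × cos 80° = 27.78 m.
Depth = down-dip offset × tan(dip) = 27.78 × tan 14° = 27.78 × 0.2493
Depth = 6.93 m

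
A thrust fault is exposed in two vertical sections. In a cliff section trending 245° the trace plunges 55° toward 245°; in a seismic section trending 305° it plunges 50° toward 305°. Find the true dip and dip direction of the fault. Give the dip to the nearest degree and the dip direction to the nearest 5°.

The two traces are lines in the plane: v₁ = (sin 245°·cos 55°, cos 245°·cos 55°, −sin 55°), v₂ = (sin 305°·cos 50°, cos 305°·cos 50°, −sin 50°).
n = v₁ × v₂ = (-0.488, -0.033, 0.319) (taken with n_z > 0).
tan δ = √(n_x²+n_y²)/n_z = 0.489/0.319, so δ = 56.8°.
The horizontal component of n points toward azimuth atan2(n_x, n_y) = 266°, the dip direction.

true dip 57°, dip direction 265°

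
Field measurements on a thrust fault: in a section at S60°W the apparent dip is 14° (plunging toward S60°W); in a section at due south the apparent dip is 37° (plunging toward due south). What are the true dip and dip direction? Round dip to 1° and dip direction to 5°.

The two traces are lines in the plane: v₁ = (sin 240°·cos 14°, cos 240°·cos 14°, −sin 14°), v₂ = (sin 180°·cos 37°, cos 180°·cos 37°, −sin 37°).
Cross product v₁ × v₂ gives the pole to the plane: n ∝ (0.099, -0.506, 0.671).
Dip δ = arctan(|n_h|/n_z) = arctan(0.515/0.671) = 37.5°.
Dip direction = azimuth of (n_x, n_y) = atan2(0.099, -0.506) = 169°.

true dip 38°, dip direction 170°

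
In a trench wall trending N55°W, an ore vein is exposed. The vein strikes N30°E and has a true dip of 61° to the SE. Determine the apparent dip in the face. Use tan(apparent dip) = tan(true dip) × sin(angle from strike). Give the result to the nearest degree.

The strike is N30°E and the section trends N55°W; the acute angle between them is β = 85°.
tan α = tan 61° × sin 85° = 1.8040 × 0.9962 = 1.7972
apparent dip = arctan 1.7972 = 60.91°

61°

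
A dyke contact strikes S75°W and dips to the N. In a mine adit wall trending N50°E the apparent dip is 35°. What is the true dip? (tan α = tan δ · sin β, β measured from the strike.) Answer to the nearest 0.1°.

β = acute angle between strike S75°W and section N50°E = 25°.
tan δ = tan α / sin β = tan 35° / sin 25° = 0.7002 / 0.4226 = 1.6568
δ = arctan(1.6568) = 58.89°

58.9°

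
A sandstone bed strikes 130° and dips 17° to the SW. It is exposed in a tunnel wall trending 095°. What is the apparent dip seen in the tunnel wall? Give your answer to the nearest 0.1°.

9.9°

The section lies 35° from the strike.
tan(apparent dip) = tan 17° · sin 35° = 0.1754
α = arctan(0.1754) = 9.95°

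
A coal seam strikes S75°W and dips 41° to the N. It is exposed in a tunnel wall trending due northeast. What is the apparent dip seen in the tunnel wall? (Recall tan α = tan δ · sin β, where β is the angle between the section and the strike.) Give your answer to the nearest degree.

Angle between strike (S75°W) and section (due northeast): β = 30°.
tan α = tan 41° × sin 30° = 0.8693 × 0.5000 = 0.4346
apparent dip = arctan 0.4346 = 23.49°

23°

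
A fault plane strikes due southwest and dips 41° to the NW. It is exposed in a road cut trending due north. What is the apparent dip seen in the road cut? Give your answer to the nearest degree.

32°

The strike is due southwest and the section trends due north; the acute angle between them is β = 45°.
tan α = tan 41° × sin 45° = 0.8693 × 0.7071 = 0.6147
apparent dip = arctan 0.6147 = 31.58°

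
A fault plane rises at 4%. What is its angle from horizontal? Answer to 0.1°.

tan θ = 4/100 = 0.0400
θ = arctan(0.0400) = 2.29°

2.3°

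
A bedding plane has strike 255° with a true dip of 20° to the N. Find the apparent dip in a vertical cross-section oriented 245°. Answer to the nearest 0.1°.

The section lies 10° from the strike.
tan(apparent dip) = tan 20° · sin 10° = 0.0632
apparent dip = arctan 0.0632 = 3.62°

3.6°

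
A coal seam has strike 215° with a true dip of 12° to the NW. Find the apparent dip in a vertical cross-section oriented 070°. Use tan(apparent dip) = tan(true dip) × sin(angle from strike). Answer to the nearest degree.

7°

Angle between strike (215°) and section (070°): β = 35°.
tan(apparent dip) = tan 12° · sin 35° = 0.1219
α = arctan(0.1219) = 6.95°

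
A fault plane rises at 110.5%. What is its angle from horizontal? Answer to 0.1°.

tan θ = 110.5/100 = 1.1050
θ = arctan(1.1050) = 47.86°

47.9°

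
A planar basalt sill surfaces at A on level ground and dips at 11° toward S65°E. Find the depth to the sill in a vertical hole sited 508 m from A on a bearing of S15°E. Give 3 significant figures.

63.5 m

The hole lies 50° from the dip direction, so the down-dip offset is 508 × cos 50° = 326.54 m.
Depth = down-dip offset × tan(dip) = 326.54 × tan 11° = 326.54 × 0.1944
Depth = 63.47 m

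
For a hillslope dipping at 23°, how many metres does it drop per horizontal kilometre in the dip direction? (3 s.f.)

drop per km = 1000 × tan 23° = 1000 × 0.4245

424 m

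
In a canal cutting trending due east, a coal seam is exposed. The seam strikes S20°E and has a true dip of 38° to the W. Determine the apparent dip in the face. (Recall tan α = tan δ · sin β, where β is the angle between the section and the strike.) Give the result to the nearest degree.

36°

The section lies 70° from the strike.
tan α = tan 38° × sin 70° = 0.7813 × 0.9397 = 0.7342
apparent dip = arctan 0.7342 = 36.28°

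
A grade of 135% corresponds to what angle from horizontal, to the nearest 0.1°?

53.5°

tan θ = 135/100 = 1.3500
θ = arctan(1.3500) = 53.47°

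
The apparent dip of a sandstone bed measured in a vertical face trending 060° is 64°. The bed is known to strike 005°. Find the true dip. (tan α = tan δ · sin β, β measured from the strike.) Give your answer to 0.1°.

The section is 55° from the strike.
tan(true dip) = tan 64° / sin 55° = 2.5030
δ = arctan(2.5030) = 68.22°

68.2°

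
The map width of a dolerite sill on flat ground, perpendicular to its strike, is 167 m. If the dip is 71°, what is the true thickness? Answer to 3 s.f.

True thickness t = w · sin(dip) = 167 × sin 71°
t = 167 × 0.9455 = 157.902 m

158 m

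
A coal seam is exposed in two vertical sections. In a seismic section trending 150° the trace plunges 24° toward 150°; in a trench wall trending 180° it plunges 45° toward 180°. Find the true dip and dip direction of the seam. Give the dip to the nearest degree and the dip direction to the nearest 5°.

true dip 53°, dip direction 220°

Represent each trace as a vector plunging at its apparent dip toward its trend (east-north-up frame): v₁ = (0.457, -0.791, -0.407), v₂ = (0.000, -0.707, -0.707).
n = v₁ × v₂ = (-0.272, -0.323, 0.323) (taken with n_z > 0).
True dip = arccos(n_z / |n|) = arccos(0.6076) = 52.6°.
The horizontal component of n points toward azimuth atan2(n_x, n_y) = 220°, the dip direction.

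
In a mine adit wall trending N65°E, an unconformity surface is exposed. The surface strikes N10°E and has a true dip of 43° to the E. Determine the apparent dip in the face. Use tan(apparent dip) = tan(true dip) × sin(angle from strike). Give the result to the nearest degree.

Angle between strike (N10°E) and section (N65°E): β = 55°.
tan(apparent dip) = tan 43° · sin 55° = 0.7639
α = arctan(0.7639) = 37.38°

37°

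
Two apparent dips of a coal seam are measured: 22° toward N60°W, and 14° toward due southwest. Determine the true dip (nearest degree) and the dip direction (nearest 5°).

true dip 23°, dip direction 280°

Each apparent-dip line lies in the plane. As unit vectors (x east, y north, z up), v₁ plunges 22°→N60°W and v₂ plunges 14°→due southwest.
The plane normal is n = v₁ × v₂ ∝ (-0.369, 0.063, 0.869).
True dip = arccos(n_z / |n|) = arccos(0.9184) = 23.3°.
The horizontal component of n points toward azimuth atan2(n_x, n_y) = 280°, the dip direction.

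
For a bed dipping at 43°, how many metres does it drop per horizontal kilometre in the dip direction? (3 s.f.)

drop per km = 1000 × tan 43° = 1000 × 0.9325

933 m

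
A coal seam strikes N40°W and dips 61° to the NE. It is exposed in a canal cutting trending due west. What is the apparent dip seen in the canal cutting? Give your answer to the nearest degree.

54°

The strike is N40°W and the section trends due west; the acute angle between them is β = 50°.
tan α = tan 61° × sin 50° = 1.8040 × 0.7660 = 1.3820
α = arctan(1.3820) = 54.11°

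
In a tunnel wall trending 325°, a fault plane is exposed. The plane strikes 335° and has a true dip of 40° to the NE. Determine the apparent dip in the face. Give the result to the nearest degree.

The section lies 10° from the strike.
tan α = tan 40° × sin 10° = 0.8391 × 0.1736 = 0.1457
apparent dip = arctan 0.1457 = 8.29°

8°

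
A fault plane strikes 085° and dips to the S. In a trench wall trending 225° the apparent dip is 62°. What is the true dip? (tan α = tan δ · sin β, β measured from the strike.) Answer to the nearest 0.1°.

The section is 40° from the strike.
tan(true dip) = tan 62° / sin 40° = 2.9259
true dip = arctan 2.9259 = 71.13°

71.1°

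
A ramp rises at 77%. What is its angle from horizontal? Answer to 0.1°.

37.6°

tan θ = 77/100 = 0.7700
θ = arctan(0.7700) = 37.60°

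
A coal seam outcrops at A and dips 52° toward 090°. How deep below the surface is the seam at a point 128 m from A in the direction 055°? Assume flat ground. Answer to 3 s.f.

134 m

The hole lies 35° from the dip direction, so the down-dip offset is 128 × cos 35° = 104.85 m.
Depth = down-dip offset × tan(dip) = 104.85 × tan 52° = 104.85 × 1.2799
Depth = 134.20 m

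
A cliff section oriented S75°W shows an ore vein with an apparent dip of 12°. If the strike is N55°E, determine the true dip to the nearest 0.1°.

31.9°

The section is 20° from the strike.
tan(true dip) = tan 12° / sin 20° = 0.6215
true dip = arctan 0.6215 = 31.86°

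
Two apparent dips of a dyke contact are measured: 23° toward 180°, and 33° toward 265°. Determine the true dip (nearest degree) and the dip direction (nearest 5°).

The two traces are lines in the plane: v₁ = (sin 180°·cos 23°, cos 180°·cos 23°, −sin 23°), v₂ = (sin 265°·cos 33°, cos 265°·cos 33°, −sin 33°).
Cross product v₁ × v₂ gives the pole to the plane: n ∝ (-0.473, -0.326, 0.769).
Dip δ = arctan(|n_h|/n_z) = arctan(0.575/0.769) = 36.8°.
The horizontal component of n points toward azimuth atan2(n_x, n_y) = 235°, the dip direction.

true dip 37°, dip direction 235°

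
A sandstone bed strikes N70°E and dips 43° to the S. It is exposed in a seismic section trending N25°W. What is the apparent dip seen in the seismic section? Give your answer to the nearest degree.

Angle between strike (N70°E) and section (N25°W): β = 85°.
tan(apparent dip) = tan 43° · sin 85° = 0.9290
α = arctan(0.9290) = 42.89°

43°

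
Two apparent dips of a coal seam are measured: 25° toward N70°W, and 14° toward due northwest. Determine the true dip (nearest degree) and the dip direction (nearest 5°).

true dip 32°, dip direction 250°

Represent each trace as a vector plunging at its apparent dip toward its trend (east-north-up frame): v₁ = (-0.852, 0.310, -0.423), v₂ = (-0.686, 0.686, -0.242).
Cross product v₁ × v₂ gives the pole to the plane: n ∝ (-0.215, -0.084, 0.372).
tan δ = √(n_x²+n_y²)/n_z = 0.231/0.372, so δ = 31.8°.
The horizontal component of n points toward azimuth atan2(n_x, n_y) = 249°, the dip direction.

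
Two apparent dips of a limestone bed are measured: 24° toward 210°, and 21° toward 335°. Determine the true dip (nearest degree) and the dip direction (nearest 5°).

true dip 42°, dip direction 270°

Each apparent-dip line lies in the plane. As unit vectors (x east, y north, z up), v₁ plunges 24°→210° and v₂ plunges 21°→335°.
Cross product v₁ × v₂ gives the pole to the plane: n ∝ (-0.628, 0.003, 0.699).
True dip = arccos(n_z / |n|) = arccos(0.7439) = 41.9°.
Dip direction = atan2(-0.628, 0.003) = 270° (azimuth of n's horizontal projection).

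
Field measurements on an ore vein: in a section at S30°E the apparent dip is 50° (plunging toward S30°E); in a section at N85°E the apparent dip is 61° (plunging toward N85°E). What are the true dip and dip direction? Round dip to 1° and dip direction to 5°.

The two traces are lines in the plane: v₁ = (sin 150°·cos 50°, cos 150°·cos 50°, −sin 50°), v₂ = (sin 85°·cos 61°, cos 85°·cos 61°, −sin 61°).
The plane normal is n = v₁ × v₂ ∝ (0.519, -0.089, 0.282).
tan δ = √(n_x²+n_y²)/n_z = 0.527/0.282, so δ = 61.8°.
Dip direction = azimuth of (n_x, n_y) = atan2(0.519, -0.089) = 100°.

true dip 62°, dip direction 100°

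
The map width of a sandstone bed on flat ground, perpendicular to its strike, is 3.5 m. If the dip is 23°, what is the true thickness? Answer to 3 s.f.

1.37 m

True thickness t = w · sin(dip) = 3.5 × sin 23°
t = 3.5 × 0.3907 = 1.368 m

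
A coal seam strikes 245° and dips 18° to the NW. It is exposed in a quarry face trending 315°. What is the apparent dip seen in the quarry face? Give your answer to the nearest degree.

The section lies 70° from the strike.
tan α = tan 18° × sin 70° = 0.3249 × 0.9397 = 0.3053
α = arctan(0.3053) = 16.98°

17°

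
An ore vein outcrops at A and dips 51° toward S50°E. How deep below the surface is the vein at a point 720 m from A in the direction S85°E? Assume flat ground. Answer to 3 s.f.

728 m

The hole lies 35° from the dip direction, so the down-dip offset is 720 × cos 35° = 589.79 m.
Depth = down-dip offset × tan(dip) = 589.79 × tan 51° = 589.79 × 1.2349
Depth = 728.33 m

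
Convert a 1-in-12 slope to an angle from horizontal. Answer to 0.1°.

tan θ = 1/12 = 0.0833
θ = arctan(0.0833) = 4.76°

4.8°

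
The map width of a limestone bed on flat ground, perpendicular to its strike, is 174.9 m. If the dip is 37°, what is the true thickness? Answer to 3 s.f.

True thickness t = w · sin(dip) = 174.9 × sin 37°
t = 174.9 × 0.6018 = 105.257 m

105 m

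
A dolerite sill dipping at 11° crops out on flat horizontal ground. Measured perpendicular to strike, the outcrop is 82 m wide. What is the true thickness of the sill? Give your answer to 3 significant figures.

15.6 m

True thickness t = w · sin(dip) = 82 × sin 11°
t = 82 × 0.1908 = 15.646 m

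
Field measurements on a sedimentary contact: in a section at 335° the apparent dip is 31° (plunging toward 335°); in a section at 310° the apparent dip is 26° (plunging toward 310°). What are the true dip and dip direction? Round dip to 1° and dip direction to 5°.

Represent each trace as a vector plunging at its apparent dip toward its trend (east-north-up frame): v₁ = (-0.362, 0.777, -0.515), v₂ = (-0.689, 0.578, -0.438).
n = v₁ × v₂ = (-0.043, 0.196, 0.326) (taken with n_z > 0).
Dip δ = arctan(|n_h|/n_z) = arctan(0.200/0.326) = 31.6°.
The horizontal component of n points toward azimuth atan2(n_x, n_y) = 348°, the dip direction.

true dip 32°, dip direction 350°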